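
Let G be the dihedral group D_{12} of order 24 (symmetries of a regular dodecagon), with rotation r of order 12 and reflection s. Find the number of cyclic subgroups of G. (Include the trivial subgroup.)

18

A cyclic subgroup of order d is generated by each of its φ(d) elements of order d, so the cyclic subgroups of order d number (#elements of order d)/φ(d).
Cyclic subgroups by order — order 1: 1; order 2: 13; order 3: 1; order 4: 1; order 6: 1; order 12: 1.
Total: 18.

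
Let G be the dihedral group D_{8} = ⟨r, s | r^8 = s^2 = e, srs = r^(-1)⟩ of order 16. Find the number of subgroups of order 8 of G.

|G| = 16 and 8 | 16, so subgroups of order 8 are possible by Lagrange.
The subgroups of order 8 are: {e, r, r^2, r^3, r^4, r^5, r^6, r^7}; {e, r^2, r^4, r^6, s, r^2s, r^4s, r^6s}; {e, r^2, r^4, r^6, rs, r^3s, r^5s, r^7s}.
So G has 3 subgroups of order 8.

3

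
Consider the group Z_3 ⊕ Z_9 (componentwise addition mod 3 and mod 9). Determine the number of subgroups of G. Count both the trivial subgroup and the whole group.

|G| = 27, so by Lagrange every subgroup order divides 27. Divisors: 1, 3, 9, 27.
Subgroups by order — order 1: 1; order 3: 4; order 9: 4; order 27: 1.
Total: 1 + 4 + 4 + 1 = 10.

10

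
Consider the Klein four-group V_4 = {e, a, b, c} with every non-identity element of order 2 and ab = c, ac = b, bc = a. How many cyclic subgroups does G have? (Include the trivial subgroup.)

4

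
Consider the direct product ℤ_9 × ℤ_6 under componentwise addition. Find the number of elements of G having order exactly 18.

18

An element (a,b) has order lcm(ord(a), ord(b)); count pairs with lcm equal to 18.
Enumerating gives 18 such elements.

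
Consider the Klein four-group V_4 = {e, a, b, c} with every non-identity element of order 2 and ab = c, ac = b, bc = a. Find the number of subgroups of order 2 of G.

3

|G| = 4 and 2 | 4, so subgroups of order 2 are possible by Lagrange.
The subgroups of order 2 are: {e, a}; {e, b}; {e, c}.
So G has 3 subgroups of order 2.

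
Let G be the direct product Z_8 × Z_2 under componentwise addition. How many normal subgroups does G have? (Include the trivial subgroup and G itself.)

G is abelian, so every subgroup is normal.
G has 11 subgroups in total, hence 11 normal subgroups.

11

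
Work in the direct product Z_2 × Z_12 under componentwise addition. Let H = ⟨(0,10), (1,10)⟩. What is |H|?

12

|⟨(0,10)⟩| = 6 and |⟨(1,10)⟩| = 6, so |H| is a multiple of lcm(6, 6) = 6 and divides |G| = 24.
Closing under the operation: H = {(0,0), (0,2), (0,4), (0,6), (0,8), (0,10), (1,0), (1,2), (1,4), (1,6), (1,8), (1,10)}, so |H| = 12.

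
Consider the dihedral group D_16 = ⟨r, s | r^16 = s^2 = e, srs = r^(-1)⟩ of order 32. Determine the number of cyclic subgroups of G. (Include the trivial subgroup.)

A cyclic subgroup of order d is generated by each of its φ(d) elements of order d, so the cyclic subgroups of order d number (#elements of order d)/φ(d).
Cyclic subgroups by order — order 1: 1; order 2: 17; order 4: 1; order 8: 1; order 16: 1.
Total: 21.

21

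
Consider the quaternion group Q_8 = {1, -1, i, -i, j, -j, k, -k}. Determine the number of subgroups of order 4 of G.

|G| = 8 and 4 | 8, so subgroups of order 4 are possible by Lagrange.
The subgroups of order 4 are: {1, -1, i, -i}; {1, -1, j, -j}; {1, -1, k, -k}.
So G has 3 subgroups of order 4.

3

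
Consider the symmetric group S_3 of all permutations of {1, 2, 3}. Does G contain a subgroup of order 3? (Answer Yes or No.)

3 | 6. A subgroup of order 3 is {e, (1 2 3), (1 3 2)}.

Yes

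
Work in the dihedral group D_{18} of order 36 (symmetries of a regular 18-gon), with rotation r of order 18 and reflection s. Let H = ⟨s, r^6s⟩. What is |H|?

6

|⟨s⟩| = 2 and |⟨r^6s⟩| = 2, so |H| is a multiple of lcm(2, 2) = 2 and divides |G| = 36.
Closing under the operation: H = {e, r^6, r^12, s, r^6s, r^12s}, so |H| = 6.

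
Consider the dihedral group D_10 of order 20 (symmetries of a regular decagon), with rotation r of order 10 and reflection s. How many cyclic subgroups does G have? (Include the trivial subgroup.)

14

Group the elements of G by the cyclic subgroup they generate; each cyclic subgroup of order d accounts for φ(d) elements.
Cyclic subgroups by order — order 1: 1; order 2: 11; order 5: 1; order 10: 1.
Total: 14.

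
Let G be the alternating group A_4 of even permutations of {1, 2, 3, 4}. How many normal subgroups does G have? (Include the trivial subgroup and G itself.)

G has 10 subgroups. Checking conjugation-invariance by order — order 1: 1/1 normal; order 2: 0/3 normal; order 3: 0/4 normal; order 4: 1/1 normal; order 12: 1/1 normal.
Total normal subgroups: 3.

3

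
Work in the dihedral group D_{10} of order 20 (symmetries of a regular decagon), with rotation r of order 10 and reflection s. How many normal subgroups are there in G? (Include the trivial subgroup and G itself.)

7

G has 22 subgroups. Checking conjugation-invariance by order — order 1: 1/1 normal; order 2: 1/11 normal; order 4: 0/5 normal; order 5: 1/1 normal; order 10: 3/3 normal; order 20: 1/1 normal.
Total normal subgroups: 7.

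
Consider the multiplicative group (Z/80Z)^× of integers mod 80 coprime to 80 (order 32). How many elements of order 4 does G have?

Enumerating element orders in G gives 24 elements of order 4.

24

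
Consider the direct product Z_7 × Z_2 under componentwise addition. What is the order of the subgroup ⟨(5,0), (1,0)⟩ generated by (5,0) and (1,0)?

7

|⟨(5,0)⟩| = 7 and |⟨(1,0)⟩| = 7, so |H| is a multiple of lcm(7, 7) = 7 and divides |G| = 14.
Closing under the operation: H = {(0,0), (1,0), (2,0), (3,0), (4,0), (5,0), (6,0)}, so |H| = 7.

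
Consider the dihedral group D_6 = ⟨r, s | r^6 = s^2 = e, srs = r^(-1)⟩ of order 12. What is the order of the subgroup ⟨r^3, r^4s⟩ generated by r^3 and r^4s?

|⟨r^3⟩| = 2 and |⟨r^4s⟩| = 2, so |H| is a multiple of lcm(2, 2) = 2 and divides |G| = 12.
Closing under the operation: H = {e, r^3, rs, r^4s}, so |H| = 4.

4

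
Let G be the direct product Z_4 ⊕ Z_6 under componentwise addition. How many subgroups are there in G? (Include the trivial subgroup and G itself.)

|G| = 24, so by Lagrange every subgroup order divides 24. Divisors: 1, 2, 3, 4, 6, 8, 12, 24.
Subgroups by order — order 1: 1; order 2: 3; order 3: 1; order 4: 3; order 6: 3; order 8: 1; order 12: 3; order 24: 1.
Total: 1 + 3 + 1 + 3 + 3 + 1 + 3 + 1 = 16.

16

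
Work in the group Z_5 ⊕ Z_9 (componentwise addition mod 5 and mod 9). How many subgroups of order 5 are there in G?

|G| = 45 and 5 | 45, so subgroups of order 5 are possible by Lagrange.
The subgroups of order 5 are: {(0,0), (1,0), (2,0), (3,0), (4,0)}.
So G has 1 subgroup of order 5.

1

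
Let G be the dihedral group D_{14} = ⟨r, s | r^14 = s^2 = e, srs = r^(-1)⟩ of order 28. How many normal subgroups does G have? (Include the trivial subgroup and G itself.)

7

G has 28 subgroups. Checking conjugation-invariance by order — order 1: 1/1 normal; order 2: 1/15 normal; order 4: 0/7 normal; order 7: 1/1 normal; order 14: 3/3 normal; order 28: 1/1 normal.
Total normal subgroups: 7.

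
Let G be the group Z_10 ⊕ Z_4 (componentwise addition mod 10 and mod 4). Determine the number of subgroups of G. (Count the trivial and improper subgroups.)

16

|G| = 40, so by Lagrange every subgroup order divides 40. Divisors: 1, 2, 4, 5, 8, 10, 20, 40.
Subgroups by order — order 1: 1; order 2: 3; order 4: 3; order 5: 1; order 8: 1; order 10: 3; order 20: 3; order 40: 1.
Total: 1 + 3 + 3 + 1 + 1 + 3 + 3 + 1 = 16.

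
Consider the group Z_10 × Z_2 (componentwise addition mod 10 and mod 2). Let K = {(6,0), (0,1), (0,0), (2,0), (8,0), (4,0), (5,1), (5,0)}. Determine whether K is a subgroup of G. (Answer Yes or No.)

|K| = 8 does not divide |G| = 20, so by Lagrange K is not a subgroup.

No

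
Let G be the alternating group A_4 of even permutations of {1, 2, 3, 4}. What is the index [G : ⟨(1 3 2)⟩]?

4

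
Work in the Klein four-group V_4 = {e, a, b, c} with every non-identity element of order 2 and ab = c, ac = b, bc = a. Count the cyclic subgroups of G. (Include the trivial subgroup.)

4

Group the elements of G by the cyclic subgroup they generate; each cyclic subgroup of order d accounts for φ(d) elements.
Cyclic subgroups by order — order 1: 1; order 2: 3.
Total: 4.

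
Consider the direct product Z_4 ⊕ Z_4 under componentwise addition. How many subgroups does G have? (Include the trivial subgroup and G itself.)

15

|G| = 16, so by Lagrange every subgroup order divides 16. Divisors: 1, 2, 4, 8, 16.
Subgroups by order — order 1: 1; order 2: 3; order 4: 7; order 8: 3; order 16: 1.
Total: 1 + 3 + 7 + 3 + 1 = 15.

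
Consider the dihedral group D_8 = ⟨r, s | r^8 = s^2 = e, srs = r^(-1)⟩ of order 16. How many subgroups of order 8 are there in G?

3

|G| = 16 and 8 | 16, so subgroups of order 8 are possible by Lagrange.
The subgroups of order 8 are: {e, r, r^2, r^3, r^4, r^5, r^6, r^7}; {e, r^2, r^4, r^6, s, r^2s, r^4s, r^6s}; {e, r^2, r^4, r^6, rs, r^3s, r^5s, r^7s}.
So G has 3 subgroups of order 8.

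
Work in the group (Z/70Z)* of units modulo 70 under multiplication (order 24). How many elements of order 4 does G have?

The elements of order 4 are: 13, 27, 43, 57.
That's 4.

4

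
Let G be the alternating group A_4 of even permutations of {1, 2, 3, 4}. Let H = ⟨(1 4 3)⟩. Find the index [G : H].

|⟨(1 4 3)⟩| = 3 and |G| = 12.
By Lagrange, [G : H] = |G|/|H| = 12/3 = 4.

4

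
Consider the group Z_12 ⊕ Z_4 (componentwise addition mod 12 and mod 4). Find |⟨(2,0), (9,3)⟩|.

24

|⟨(2,0)⟩| = 6 and |⟨(9,3)⟩| = 4, so |H| is a multiple of lcm(6, 4) = 12 and divides |G| = 48.
Closing under the operation: H = {(0,0), (0,2), (1,1), (1,3), (2,0), (2,2), (3,1), (3,3), (4,0), (4,2), (5,1), (5,3), (6,0), (6,2), (7,1), (7,3), (8,0), (8,2), (9,1), (9,3), (10,0), (10,2), (11,1), (11,3)}, so |H| = 24.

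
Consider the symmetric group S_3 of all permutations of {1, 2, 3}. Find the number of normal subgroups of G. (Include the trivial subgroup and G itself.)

G has 6 subgroups. Checking conjugation-invariance by order — order 1: 1/1 normal; order 2: 0/3 normal; order 3: 1/1 normal; order 6: 1/1 normal.
Total normal subgroups: 3.

3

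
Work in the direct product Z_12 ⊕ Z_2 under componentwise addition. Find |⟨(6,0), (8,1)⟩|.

|⟨(6,0)⟩| = 2 and |⟨(8,1)⟩| = 6, so |H| is a multiple of lcm(2, 6) = 6 and divides |G| = 24.
Closing under the operation: H = {(0,0), (0,1), (2,0), (2,1), (4,0), (4,1), (6,0), (6,1), (8,0), (8,1), (10,0), (10,1)}, so |H| = 12.

12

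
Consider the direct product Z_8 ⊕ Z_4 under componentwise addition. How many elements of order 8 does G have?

16

An element (a,b) has order lcm(ord(a), ord(b)); count pairs with lcm equal to 8.
Enumerating gives 16 such elements.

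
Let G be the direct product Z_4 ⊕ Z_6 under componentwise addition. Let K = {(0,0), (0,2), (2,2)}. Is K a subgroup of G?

No

(0,2) ∈ K but its inverse (0,4) ∉ K, so K is not a subgroup.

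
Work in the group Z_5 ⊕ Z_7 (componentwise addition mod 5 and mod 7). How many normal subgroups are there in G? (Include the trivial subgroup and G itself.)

G is abelian, so every subgroup is normal.
G has 4 subgroups in total, hence 4 normal subgroups.

4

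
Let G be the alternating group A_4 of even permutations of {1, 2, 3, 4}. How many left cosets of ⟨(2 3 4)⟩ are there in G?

|⟨(2 3 4)⟩| = 3 and |G| = 12.
By Lagrange, [G : H] = |G|/|H| = 12/3 = 4.

4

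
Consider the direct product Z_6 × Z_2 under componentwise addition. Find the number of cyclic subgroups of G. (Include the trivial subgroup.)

8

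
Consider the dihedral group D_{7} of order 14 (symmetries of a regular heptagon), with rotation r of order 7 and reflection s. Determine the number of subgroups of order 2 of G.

7

|G| = 14 and 2 | 14, so subgroups of order 2 are possible by Lagrange.
The subgroups of order 2 are: {e, r^2s}; {e, r^3s}; {e, r^4s}; {e, r^5s}; … (7 in all).
So G has 7 subgroups of order 2.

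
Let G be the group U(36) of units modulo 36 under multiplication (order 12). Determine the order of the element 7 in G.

6

Compute successive powers of 7 mod 36: 7, 13, 19, 25, 31, 1; 7^6 ≡ 1 (mod 36).
So |⟨7⟩| = 6.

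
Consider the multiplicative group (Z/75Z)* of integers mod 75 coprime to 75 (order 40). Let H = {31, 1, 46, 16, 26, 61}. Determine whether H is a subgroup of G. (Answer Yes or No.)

No

|H| = 6 does not divide |G| = 40, so by Lagrange H is not a subgroup.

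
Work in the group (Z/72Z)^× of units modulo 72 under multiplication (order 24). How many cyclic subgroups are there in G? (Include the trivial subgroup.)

16

Each element a generates a cyclic subgroup ⟨a⟩; distinct elements may generate the same one (a cyclic group of order d has φ(d) generators).
Cyclic subgroups by order — order 1: 1; order 2: 7; order 3: 1; order 6: 7.
Total: 16.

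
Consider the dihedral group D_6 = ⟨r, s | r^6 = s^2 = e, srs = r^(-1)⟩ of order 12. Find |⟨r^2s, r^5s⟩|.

4

|⟨r^2s⟩| = 2 and |⟨r^5s⟩| = 2, so |H| is a multiple of lcm(2, 2) = 2 and divides |G| = 12.
Closing under the operation: H = {e, r^3, r^2s, r^5s}, so |H| = 4.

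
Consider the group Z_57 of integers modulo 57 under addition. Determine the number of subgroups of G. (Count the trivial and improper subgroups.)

4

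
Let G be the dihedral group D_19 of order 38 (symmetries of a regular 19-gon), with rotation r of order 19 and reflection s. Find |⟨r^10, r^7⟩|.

19

|⟨r^10⟩| = 19 and |⟨r^7⟩| = 19, so |H| is a multiple of lcm(19, 19) = 19 and divides |G| = 38.
Closing under the operation: H = {e, r, r^2, r^3, r^4, r^5, r^6, r^7, r^8, r^9, r^10, r^11, r^12, r^13, r^14, r^15, r^16, r^17, r^18}, so |H| = 19.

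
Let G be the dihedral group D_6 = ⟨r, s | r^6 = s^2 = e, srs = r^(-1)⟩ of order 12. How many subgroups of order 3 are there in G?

|G| = 12 and 3 | 12, so subgroups of order 3 are possible by Lagrange.
The subgroups of order 3 are: {e, r^2, r^4}.
So G has 1 subgroup of order 3.

1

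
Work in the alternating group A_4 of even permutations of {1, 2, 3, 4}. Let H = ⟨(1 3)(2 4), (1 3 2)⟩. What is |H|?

|⟨(1 3)(2 4)⟩| = 2 and |⟨(1 3 2)⟩| = 3, so |H| is a multiple of lcm(2, 3) = 6 and divides |G| = 12.
Closing {(1 3)(2 4), (1 3 2)} under the group operation gives all of G, so |H| = 12.

12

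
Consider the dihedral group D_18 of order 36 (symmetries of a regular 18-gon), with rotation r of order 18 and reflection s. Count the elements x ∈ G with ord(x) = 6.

2

The elements of order 6 are: r^3, r^15.
That's 2.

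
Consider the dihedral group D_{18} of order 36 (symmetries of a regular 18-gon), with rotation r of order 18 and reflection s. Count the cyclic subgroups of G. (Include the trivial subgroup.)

24

Group the elements of G by the cyclic subgroup they generate; each cyclic subgroup of order d accounts for φ(d) elements.
Cyclic subgroups by order — order 1: 1; order 2: 19; order 3: 1; order 6: 1; order 9: 1; order 18: 1.
Total: 24.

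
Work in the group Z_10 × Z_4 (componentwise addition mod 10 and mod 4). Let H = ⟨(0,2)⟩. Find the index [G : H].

|⟨(0,2)⟩| = 2 and |G| = 40.
By Lagrange, [G : H] = |G|/|H| = 40/2 = 20.

20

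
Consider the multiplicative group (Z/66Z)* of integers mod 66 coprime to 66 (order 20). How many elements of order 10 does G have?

12

Enumerating element orders in G gives 12 elements of order 10.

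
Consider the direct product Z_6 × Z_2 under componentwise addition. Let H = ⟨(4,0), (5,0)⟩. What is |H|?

|⟨(4,0)⟩| = 3 and |⟨(5,0)⟩| = 6, so |H| is a multiple of lcm(3, 6) = 6 and divides |G| = 12.
Closing under the operation: H = {(0,0), (1,0), (2,0), (3,0), (4,0), (5,0)}, so |H| = 6.

6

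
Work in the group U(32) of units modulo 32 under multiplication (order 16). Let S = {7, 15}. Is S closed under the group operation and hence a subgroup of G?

No

The identity 1 ∉ S, so S is not a subgroup.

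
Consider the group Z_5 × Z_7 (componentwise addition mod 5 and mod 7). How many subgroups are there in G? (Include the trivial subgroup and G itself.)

4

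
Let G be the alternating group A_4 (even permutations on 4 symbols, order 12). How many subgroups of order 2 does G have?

|G| = 12 and 2 | 12, so subgroups of order 2 are possible by Lagrange.
The subgroups of order 2 are: {e, (1 2)(3 4)}; {e, (1 3)(2 4)}; {e, (1 4)(2 3)}.
So G has 3 subgroups of order 2.

3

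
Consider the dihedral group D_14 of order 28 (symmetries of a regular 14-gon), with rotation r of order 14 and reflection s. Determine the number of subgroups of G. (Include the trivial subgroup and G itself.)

|G| = 28, so by Lagrange every subgroup order divides 28. Divisors: 1, 2, 4, 7, 14, 28.
Subgroups by order — order 1: 1; order 2: 15; order 4: 7; order 7: 1; order 14: 3; order 28: 1.
Total: 1 + 15 + 7 + 1 + 3 + 1 = 28.

28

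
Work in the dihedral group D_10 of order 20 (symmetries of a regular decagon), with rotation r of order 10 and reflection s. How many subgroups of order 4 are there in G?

|G| = 20 and 4 | 20, so subgroups of order 4 are possible by Lagrange.
The subgroups of order 4 are: {e, r^5, r^2s, r^7s}; {e, r^5, r^3s, r^8s}; {e, r^5, r^4s, r^9s}; {e, r^5, s, r^5s}; … (5 in all).
So G has 5 subgroups of order 4.

5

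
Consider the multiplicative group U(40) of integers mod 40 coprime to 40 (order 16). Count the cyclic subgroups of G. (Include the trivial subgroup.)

A cyclic subgroup of order d is generated by each of its φ(d) elements of order d, so the cyclic subgroups of order d number (#elements of order d)/φ(d).
Cyclic subgroups by order — order 1: 1; order 2: 7; order 4: 4.
Total: 12.

12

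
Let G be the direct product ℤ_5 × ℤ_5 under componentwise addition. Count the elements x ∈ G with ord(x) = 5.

24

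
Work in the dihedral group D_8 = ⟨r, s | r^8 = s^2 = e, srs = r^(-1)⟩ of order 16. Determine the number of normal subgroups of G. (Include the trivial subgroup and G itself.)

7

G has 19 subgroups. Checking conjugation-invariance by order — order 1: 1/1 normal; order 2: 1/9 normal; order 4: 1/5 normal; order 8: 3/3 normal; order 16: 1/1 normal.
Total normal subgroups: 7.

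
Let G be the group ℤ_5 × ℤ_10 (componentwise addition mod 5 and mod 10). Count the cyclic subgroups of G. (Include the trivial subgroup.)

14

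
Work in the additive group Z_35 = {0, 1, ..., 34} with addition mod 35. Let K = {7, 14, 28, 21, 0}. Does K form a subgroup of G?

|K| = 5 divides |G| = 35, consistent with Lagrange.
K contains the identity, every element's inverse is in K, and K is closed under +: it is a subgroup.
In fact K = ⟨21⟩.

Yes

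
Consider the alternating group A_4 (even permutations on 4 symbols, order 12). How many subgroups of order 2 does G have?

|G| = 12 and 2 | 12, so subgroups of order 2 are possible by Lagrange.
The subgroups of order 2 are: {e, (1 2)(3 4)}; {e, (1 3)(2 4)}; {e, (1 4)(2 3)}.
So G has 3 subgroups of order 2.

3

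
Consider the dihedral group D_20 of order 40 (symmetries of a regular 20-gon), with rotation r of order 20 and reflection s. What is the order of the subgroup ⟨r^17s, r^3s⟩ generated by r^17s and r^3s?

|⟨r^17s⟩| = 2 and |⟨r^3s⟩| = 2, so |H| is a multiple of lcm(2, 2) = 2 and divides |G| = 40.
Closing under the operation: H = {e, r^2, r^4, r^6, r^8, r^10, r^12, r^14, r^16, r^18, rs, r^3s, r^5s, r^7s, r^9s, r^11s, r^13s, r^15s, r^17s, r^19s}, so |H| = 20.

20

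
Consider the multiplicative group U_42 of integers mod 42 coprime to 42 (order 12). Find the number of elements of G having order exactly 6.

6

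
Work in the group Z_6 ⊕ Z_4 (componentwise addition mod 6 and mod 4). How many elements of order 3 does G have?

2

An element (a,b) has order lcm(ord(a), ord(b)); count pairs with lcm equal to 3.
Enumerating gives 2 such elements.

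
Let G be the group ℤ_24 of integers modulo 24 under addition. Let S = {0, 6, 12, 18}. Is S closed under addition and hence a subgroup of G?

Yes

|S| = 4 divides |G| = 24, consistent with Lagrange.
S contains the identity, every element's inverse is in S, and S is closed under +: it is a subgroup.
In fact S = ⟨18⟩.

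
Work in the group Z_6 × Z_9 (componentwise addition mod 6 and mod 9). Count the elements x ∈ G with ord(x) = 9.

18

An element (a,b) has order lcm(ord(a), ord(b)); count pairs with lcm equal to 9.
Enumerating gives 18 such elements.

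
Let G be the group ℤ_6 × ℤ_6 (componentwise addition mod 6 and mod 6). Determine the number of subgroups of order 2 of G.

|G| = 36 and 2 | 36, so subgroups of order 2 are possible by Lagrange.
The subgroups of order 2 are: {(0,0), (0,3)}; {(0,0), (3,0)}; {(0,0), (3,3)}.
So G has 3 subgroups of order 2.

3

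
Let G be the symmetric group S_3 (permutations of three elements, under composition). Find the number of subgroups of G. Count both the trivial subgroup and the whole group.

6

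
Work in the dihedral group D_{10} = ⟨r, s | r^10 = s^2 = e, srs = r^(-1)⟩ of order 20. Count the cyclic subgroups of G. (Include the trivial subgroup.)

14

Each element a generates a cyclic subgroup ⟨a⟩; distinct elements may generate the same one (a cyclic group of order d has φ(d) generators).
Cyclic subgroups by order — order 1: 1; order 2: 11; order 5: 1; order 10: 1.
Total: 14.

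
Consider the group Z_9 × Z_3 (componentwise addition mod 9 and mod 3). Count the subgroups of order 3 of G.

|G| = 27 and 3 | 27, so subgroups of order 3 are possible by Lagrange.
The subgroups of order 3 are: {(0,0), (0,1), (0,2)}; {(0,0), (3,0), (6,0)}; {(0,0), (3,1), (6,2)}; {(0,0), (3,2), (6,1)}.
So G has 4 subgroups of order 3.

4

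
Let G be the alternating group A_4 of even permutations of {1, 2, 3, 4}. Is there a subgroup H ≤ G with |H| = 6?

No

6 | 12, so Lagrange does not rule it out; but checking all subgroups of G, none has order 6.
(A_4 is the standard example that the converse of Lagrange fails.)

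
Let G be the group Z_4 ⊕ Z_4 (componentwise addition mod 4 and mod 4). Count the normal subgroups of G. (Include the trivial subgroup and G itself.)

15

G is abelian, so every subgroup is normal.
G has 15 subgroups in total, hence 15 normal subgroups.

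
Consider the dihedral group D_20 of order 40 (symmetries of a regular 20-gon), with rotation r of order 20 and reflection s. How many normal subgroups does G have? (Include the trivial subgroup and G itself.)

G has 48 subgroups. Checking conjugation-invariance by order — order 1: 1/1 normal; order 2: 1/21 normal; order 4: 1/11 normal; order 5: 1/1 normal; order 8: 0/5 normal; order 10: 1/5 normal; order 20: 3/3 normal; order 40: 1/1 normal.
Total normal subgroups: 9.

9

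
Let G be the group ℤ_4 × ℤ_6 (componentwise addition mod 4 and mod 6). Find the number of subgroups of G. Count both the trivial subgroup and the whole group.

16

|G| = 24, so by Lagrange every subgroup order divides 24. Divisors: 1, 2, 3, 4, 6, 8, 12, 24.
Subgroups by order — order 1: 1; order 2: 3; order 3: 1; order 4: 3; order 6: 3; order 8: 1; order 12: 3; order 24: 1.
Total: 1 + 3 + 1 + 3 + 3 + 1 + 3 + 1 = 16.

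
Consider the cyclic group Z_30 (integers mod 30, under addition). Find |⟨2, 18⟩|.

15

|⟨2⟩| = 15 and |⟨18⟩| = 5, so |H| is a multiple of lcm(15, 5) = 15 and divides |G| = 30.
Closing under the operation: H = {0, 2, 4, 6, 8, 10, 12, 14, 16, 18, 20, 22, 24, 26, 28}, so |H| = 15.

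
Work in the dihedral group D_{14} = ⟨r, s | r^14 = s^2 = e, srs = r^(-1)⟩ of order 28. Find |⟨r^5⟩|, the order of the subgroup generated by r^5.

Computing powers of r^5: the smallest k with (r^5)^k = e is k = 14.

14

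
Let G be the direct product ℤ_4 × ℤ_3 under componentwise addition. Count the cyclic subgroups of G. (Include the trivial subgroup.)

Group the elements of G by the cyclic subgroup they generate; each cyclic subgroup of order d accounts for φ(d) elements.
Cyclic subgroups by order — order 1: 1; order 2: 1; order 3: 1; order 4: 1; order 6: 1; order 12: 1.
Total: 6.

6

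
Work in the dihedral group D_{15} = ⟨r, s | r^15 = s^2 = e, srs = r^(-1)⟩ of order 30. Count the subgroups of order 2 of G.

|G| = 30 and 2 | 30, so subgroups of order 2 are possible by Lagrange.
The subgroups of order 2 are: {e, r^10s}; {e, r^11s}; {e, r^12s}; {e, r^13s}; … (15 in all).
So G has 15 subgroups of order 2.

15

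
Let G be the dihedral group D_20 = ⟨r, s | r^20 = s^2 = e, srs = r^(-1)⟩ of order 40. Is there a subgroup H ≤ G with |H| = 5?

Yes

5 | 40. A subgroup of order 5 is {e, r^4, r^8, r^12, r^16}.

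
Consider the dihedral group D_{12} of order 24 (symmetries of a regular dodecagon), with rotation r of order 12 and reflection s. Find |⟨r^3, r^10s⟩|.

8

|⟨r^3⟩| = 4 and |⟨r^10s⟩| = 2, so |H| is a multiple of lcm(4, 2) = 4 and divides |G| = 24.
Closing under the operation: H = {e, r^3, r^6, r^9, rs, r^4s, r^7s, r^10s}, so |H| = 8.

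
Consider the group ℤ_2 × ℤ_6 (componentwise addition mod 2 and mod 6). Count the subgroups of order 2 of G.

3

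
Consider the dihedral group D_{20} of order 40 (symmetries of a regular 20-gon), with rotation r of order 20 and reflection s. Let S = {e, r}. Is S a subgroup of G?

r ∈ S but its inverse r^19 ∉ S, so S is not a subgroup.

No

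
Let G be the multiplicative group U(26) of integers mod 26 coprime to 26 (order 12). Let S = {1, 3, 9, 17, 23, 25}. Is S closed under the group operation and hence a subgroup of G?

|S| = 6 divides |G| = 12, consistent with Lagrange.
S contains the identity, every element's inverse is in S, and S is closed under ·: it is a subgroup.
In fact S = ⟨17⟩.

Yes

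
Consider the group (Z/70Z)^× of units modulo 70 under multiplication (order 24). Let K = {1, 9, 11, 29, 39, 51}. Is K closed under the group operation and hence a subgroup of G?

|K| = 6 divides |G| = 24, consistent with Lagrange.
K contains the identity, every element's inverse is in K, and K is closed under ·: it is a subgroup.
In fact K = ⟨39⟩.

Yes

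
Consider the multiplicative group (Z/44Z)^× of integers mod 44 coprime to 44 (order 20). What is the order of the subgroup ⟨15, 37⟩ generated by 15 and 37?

|⟨15⟩| = 10 and |⟨37⟩| = 5, so |H| is a multiple of lcm(10, 5) = 10 and divides |G| = 20.
Closing under the operation: H = {1, 3, 5, 9, 15, 23, 25, 27, 31, 37}, so |H| = 10.

10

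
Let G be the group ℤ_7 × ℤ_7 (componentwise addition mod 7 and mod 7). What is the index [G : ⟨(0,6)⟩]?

7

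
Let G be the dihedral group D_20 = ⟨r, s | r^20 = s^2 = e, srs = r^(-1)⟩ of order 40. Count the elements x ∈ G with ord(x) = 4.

The elements of order 4 are: r^5, r^15.
That's 2.

2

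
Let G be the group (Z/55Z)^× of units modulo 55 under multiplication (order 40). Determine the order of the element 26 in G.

Compute successive powers of 26 mod 55: 26, 16, 31, 36, 1; 26^5 ≡ 1 (mod 55).
So |⟨26⟩| = 5.

5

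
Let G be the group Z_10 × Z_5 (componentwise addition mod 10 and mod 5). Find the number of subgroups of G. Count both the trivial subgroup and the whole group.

|G| = 50, so by Lagrange every subgroup order divides 50. Divisors: 1, 2, 5, 10, 25, 50.
Subgroups by order — order 1: 1; order 2: 1; order 5: 6; order 10: 6; order 25: 1; order 50: 1.
Total: 1 + 1 + 6 + 6 + 1 + 1 = 16.

16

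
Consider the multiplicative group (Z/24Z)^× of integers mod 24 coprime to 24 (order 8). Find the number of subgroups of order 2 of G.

|G| = 8 and 2 | 8, so subgroups of order 2 are possible by Lagrange.
The subgroups of order 2 are: {1, 11}; {1, 13}; {1, 17}; {1, 19}; … (7 in all).
So G has 7 subgroups of order 2.

7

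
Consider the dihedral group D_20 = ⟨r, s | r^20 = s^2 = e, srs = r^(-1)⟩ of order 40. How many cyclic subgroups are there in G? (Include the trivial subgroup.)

26

Each element a generates a cyclic subgroup ⟨a⟩; distinct elements may generate the same one (a cyclic group of order d has φ(d) generators).
Cyclic subgroups by order — order 1: 1; order 2: 21; order 4: 1; order 5: 1; order 10: 1; order 20: 1.
Total: 26.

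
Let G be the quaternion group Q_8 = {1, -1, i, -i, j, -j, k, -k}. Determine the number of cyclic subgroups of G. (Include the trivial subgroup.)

5

Group the elements of G by the cyclic subgroup they generate; each cyclic subgroup of order d accounts for φ(d) elements.
Cyclic subgroups by order — order 1: 1; order 2: 1; order 4: 3.
Total: 5.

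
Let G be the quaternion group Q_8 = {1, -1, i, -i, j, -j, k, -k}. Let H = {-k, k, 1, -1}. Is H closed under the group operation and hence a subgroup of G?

|H| = 4 divides |G| = 8, consistent with Lagrange.
H contains the identity, every element's inverse is in H, and H is closed under ·: it is a subgroup.
In fact H = ⟨-k⟩.

Yes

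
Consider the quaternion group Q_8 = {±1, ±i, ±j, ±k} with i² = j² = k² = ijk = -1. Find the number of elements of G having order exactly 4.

The elements of order 4 are: i, -i, j, -j, k, -k.
That's 6.

6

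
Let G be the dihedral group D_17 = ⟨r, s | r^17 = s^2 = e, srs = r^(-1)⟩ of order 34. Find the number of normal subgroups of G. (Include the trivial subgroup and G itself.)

G has 20 subgroups. Checking conjugation-invariance by order — order 1: 1/1 normal; order 2: 0/17 normal; order 17: 1/1 normal; order 34: 1/1 normal.
Total normal subgroups: 3.

3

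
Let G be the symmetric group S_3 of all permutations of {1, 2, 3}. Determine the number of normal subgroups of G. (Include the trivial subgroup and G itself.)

G has 6 subgroups. Checking conjugation-invariance by order — order 1: 1/1 normal; order 2: 0/3 normal; order 3: 1/1 normal; order 6: 1/1 normal.
Total normal subgroups: 3.

3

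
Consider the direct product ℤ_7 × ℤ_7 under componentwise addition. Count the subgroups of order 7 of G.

8

|G| = 49 and 7 | 49, so subgroups of order 7 are possible by Lagrange.
The subgroups of order 7 are: {(0,0), (0,1), (0,2), (0,3), (0,4), (0,5), (0,6)}; {(0,0), (1,0), (2,0), (3,0), (4,0), (5,0), (6,0)}; {(0,0), (1,1), (2,2), (3,3), (4,4), (5,5), (6,6)}; {(0,0), (1,2), (2,4), (3,6), (4,1), (5,3), (6,5)}; … (8 in all).
So G has 8 subgroups of order 7.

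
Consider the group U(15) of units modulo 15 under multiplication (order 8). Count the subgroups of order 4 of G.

3

|G| = 8 and 4 | 8, so subgroups of order 4 are possible by Lagrange.
The subgroups of order 4 are: {1, 4, 11, 14}; {1, 4, 7, 13}; {1, 2, 4, 8}.
So G has 3 subgroups of order 4.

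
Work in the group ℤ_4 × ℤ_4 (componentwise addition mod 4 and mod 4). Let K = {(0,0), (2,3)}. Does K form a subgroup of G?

(2,3) ∈ K but its inverse (2,1) ∉ K, so K is not a subgroup.

No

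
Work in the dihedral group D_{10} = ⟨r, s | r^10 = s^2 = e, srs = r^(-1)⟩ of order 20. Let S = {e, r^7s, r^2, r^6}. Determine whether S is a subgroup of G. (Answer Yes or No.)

No

r^2 ∈ S but its inverse r^8 ∉ S, so S is not a subgroup.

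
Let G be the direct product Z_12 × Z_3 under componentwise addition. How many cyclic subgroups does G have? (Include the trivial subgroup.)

15

Group the elements of G by the cyclic subgroup they generate; each cyclic subgroup of order d accounts for φ(d) elements.
Cyclic subgroups by order — order 1: 1; order 2: 1; order 3: 4; order 4: 1; order 6: 4; order 12: 4.
Total: 15.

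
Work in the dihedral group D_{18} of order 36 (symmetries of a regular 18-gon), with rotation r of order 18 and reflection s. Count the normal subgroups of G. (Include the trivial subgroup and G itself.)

9

G has 45 subgroups. Checking conjugation-invariance by order — order 1: 1/1 normal; order 2: 1/19 normal; order 3: 1/1 normal; order 4: 0/9 normal; order 6: 1/7 normal; order 9: 1/1 normal; order 12: 0/3 normal; order 18: 3/3 normal; order 36: 1/1 normal.
Total normal subgroups: 9.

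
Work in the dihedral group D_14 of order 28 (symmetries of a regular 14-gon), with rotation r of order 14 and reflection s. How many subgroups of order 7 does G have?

|G| = 28 and 7 | 28, so subgroups of order 7 are possible by Lagrange.
The subgroups of order 7 are: {e, r^2, r^4, r^6, r^8, r^10, r^12}.
So G has 1 subgroup of order 7.

1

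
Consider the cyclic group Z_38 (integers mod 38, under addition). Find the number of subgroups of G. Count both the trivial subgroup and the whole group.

A cyclic group of order 38 has exactly one subgroup for each divisor of 38.
Divisors of 38: 1, 2, 19, 38.
So Z_38 has 4 subgroups.

4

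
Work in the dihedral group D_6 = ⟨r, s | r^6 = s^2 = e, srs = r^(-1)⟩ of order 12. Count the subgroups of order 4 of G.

3

|G| = 12 and 4 | 12, so subgroups of order 4 are possible by Lagrange.
The subgroups of order 4 are: {e, r^3, r^2s, r^5s}; {e, r^3, s, r^3s}; {e, r^3, rs, r^4s}.
So G has 3 subgroups of order 4.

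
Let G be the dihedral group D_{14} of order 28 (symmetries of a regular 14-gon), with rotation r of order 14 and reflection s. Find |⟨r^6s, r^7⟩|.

4

|⟨r^6s⟩| = 2 and |⟨r^7⟩| = 2, so |H| is a multiple of lcm(2, 2) = 2 and divides |G| = 28.
Closing under the operation: H = {e, r^7, r^6s, r^13s}, so |H| = 4.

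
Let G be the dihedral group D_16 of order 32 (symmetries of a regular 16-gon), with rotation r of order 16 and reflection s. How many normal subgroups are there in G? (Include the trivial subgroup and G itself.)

8

G has 36 subgroups. Checking conjugation-invariance by order — order 1: 1/1 normal; order 2: 1/17 normal; order 4: 1/9 normal; order 8: 1/5 normal; order 16: 3/3 normal; order 32: 1/1 normal.
Total normal subgroups: 8.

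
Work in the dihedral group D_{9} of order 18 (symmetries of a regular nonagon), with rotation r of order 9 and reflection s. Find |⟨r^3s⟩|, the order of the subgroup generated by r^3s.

Computing powers of r^3s: the smallest k with (r^3s)^k = e is k = 2.

2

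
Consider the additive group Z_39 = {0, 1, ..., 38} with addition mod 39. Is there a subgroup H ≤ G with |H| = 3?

Yes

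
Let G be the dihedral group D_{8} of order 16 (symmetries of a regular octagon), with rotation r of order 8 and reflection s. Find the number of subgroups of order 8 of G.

3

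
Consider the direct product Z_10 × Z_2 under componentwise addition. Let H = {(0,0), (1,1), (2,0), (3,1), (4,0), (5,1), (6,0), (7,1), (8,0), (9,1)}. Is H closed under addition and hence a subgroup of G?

Yes

|H| = 10 divides |G| = 20, consistent with Lagrange.
H contains the identity, every element's inverse is in H, and H is closed under +: it is a subgroup.
In fact H = ⟨(7,1)⟩.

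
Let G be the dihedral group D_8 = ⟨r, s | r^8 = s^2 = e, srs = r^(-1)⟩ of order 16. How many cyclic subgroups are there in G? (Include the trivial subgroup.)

12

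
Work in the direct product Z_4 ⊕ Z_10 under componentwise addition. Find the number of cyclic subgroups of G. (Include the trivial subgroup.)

12

A cyclic subgroup of order d is generated by each of its φ(d) elements of order d, so the cyclic subgroups of order d number (#elements of order d)/φ(d).
Cyclic subgroups by order — order 1: 1; order 2: 3; order 4: 2; order 5: 1; order 10: 3; order 20: 2.
Total: 12.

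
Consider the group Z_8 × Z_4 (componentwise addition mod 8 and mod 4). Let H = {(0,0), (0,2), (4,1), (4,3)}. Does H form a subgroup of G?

Yes

|H| = 4 divides |G| = 32, consistent with Lagrange.
H contains the identity, every element's inverse is in H, and H is closed under +: it is a subgroup.
In fact H = ⟨(4,3)⟩.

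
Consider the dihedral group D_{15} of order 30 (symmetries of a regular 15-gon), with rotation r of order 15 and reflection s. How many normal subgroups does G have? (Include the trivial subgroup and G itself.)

5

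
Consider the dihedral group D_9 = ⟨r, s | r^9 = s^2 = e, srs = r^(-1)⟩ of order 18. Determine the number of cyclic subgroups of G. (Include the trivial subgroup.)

Group the elements of G by the cyclic subgroup they generate; each cyclic subgroup of order d accounts for φ(d) elements.
Cyclic subgroups by order — order 1: 1; order 2: 9; order 3: 1; order 9: 1.
Total: 12.

12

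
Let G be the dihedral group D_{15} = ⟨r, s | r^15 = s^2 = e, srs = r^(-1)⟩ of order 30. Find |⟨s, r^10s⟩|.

6

|⟨s⟩| = 2 and |⟨r^10s⟩| = 2, so |H| is a multiple of lcm(2, 2) = 2 and divides |G| = 30.
Closing under the operation: H = {e, r^5, r^10, s, r^5s, r^10s}, so |H| = 6.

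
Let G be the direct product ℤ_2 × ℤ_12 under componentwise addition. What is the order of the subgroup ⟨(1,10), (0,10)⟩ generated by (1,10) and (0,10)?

|⟨(1,10)⟩| = 6 and |⟨(0,10)⟩| = 6, so |H| is a multiple of lcm(6, 6) = 6 and divides |G| = 24.
Closing under the operation: H = {(0,0), (0,2), (0,4), (0,6), (0,8), (0,10), (1,0), (1,2), (1,4), (1,6), (1,8), (1,10)}, so |H| = 12.

12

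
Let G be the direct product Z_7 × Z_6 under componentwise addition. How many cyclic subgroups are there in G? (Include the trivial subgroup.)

8

Group the elements of G by the cyclic subgroup they generate; each cyclic subgroup of order d accounts for φ(d) elements.
Cyclic subgroups by order — order 1: 1; order 2: 1; order 3: 1; order 6: 1; order 7: 1; order 14: 1; order 21: 1; order 42: 1.
Total: 8.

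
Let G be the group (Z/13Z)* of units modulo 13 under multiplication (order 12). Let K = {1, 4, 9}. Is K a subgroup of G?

No

4 ∈ K but its inverse 10 ∉ K, so K is not a subgroup.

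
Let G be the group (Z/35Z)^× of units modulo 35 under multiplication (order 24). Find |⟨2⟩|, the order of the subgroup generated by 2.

Compute successive powers of 2 mod 35: 2, 4, 8, 16, 32, 29, 23, 11, …; 2^12 ≡ 1 (mod 35).
So |⟨2⟩| = 12.

12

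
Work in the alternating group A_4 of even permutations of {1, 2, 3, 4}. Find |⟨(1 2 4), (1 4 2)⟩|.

3

|⟨(1 2 4)⟩| = 3 and |⟨(1 4 2)⟩| = 3, so |H| is a multiple of lcm(3, 3) = 3 and divides |G| = 12.
Closing under the operation: H = {e, (1 2 4), (1 4 2)}, so |H| = 3.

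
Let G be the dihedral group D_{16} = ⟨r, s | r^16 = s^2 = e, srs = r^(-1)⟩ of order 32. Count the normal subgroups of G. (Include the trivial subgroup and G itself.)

G has 36 subgroups. Checking conjugation-invariance by order — order 1: 1/1 normal; order 2: 1/17 normal; order 4: 1/9 normal; order 8: 1/5 normal; order 16: 3/3 normal; order 32: 1/1 normal.
Total normal subgroups: 8.

8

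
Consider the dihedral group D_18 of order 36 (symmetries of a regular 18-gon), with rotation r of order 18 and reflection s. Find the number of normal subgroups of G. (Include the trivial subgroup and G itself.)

9

G has 45 subgroups. Checking conjugation-invariance by order — order 1: 1/1 normal; order 2: 1/19 normal; order 3: 1/1 normal; order 4: 0/9 normal; order 6: 1/7 normal; order 9: 1/1 normal; order 12: 0/3 normal; order 18: 3/3 normal; order 36: 1/1 normal.
Total normal subgroups: 9.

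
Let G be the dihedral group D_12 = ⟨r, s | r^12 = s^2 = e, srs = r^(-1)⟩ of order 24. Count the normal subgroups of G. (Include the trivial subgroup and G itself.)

G has 34 subgroups. Checking conjugation-invariance by order — order 1: 1/1 normal; order 2: 1/13 normal; order 3: 1/1 normal; order 4: 1/7 normal; order 6: 1/5 normal; order 8: 0/3 normal; order 12: 3/3 normal; order 24: 1/1 normal.
Total normal subgroups: 9.

9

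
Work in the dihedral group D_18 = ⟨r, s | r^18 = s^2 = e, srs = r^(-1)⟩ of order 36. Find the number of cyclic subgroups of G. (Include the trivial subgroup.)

Each element a generates a cyclic subgroup ⟨a⟩; distinct elements may generate the same one (a cyclic group of order d has φ(d) generators).
Cyclic subgroups by order — order 1: 1; order 2: 19; order 3: 1; order 6: 1; order 9: 1; order 18: 1.
Total: 24.

24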